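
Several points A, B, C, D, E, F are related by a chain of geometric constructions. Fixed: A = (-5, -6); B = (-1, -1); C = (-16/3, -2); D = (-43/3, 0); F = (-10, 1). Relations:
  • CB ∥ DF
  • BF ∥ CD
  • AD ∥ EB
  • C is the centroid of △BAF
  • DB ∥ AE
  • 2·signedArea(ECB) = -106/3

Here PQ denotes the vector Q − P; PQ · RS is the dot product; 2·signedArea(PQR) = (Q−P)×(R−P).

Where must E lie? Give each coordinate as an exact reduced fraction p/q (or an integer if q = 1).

1. E_x = 25/3  [AD ∥ EB ∩ DB ∥ AE]
2. E_y = -7  [AD ∥ EB ∩ DB ∥ AE]
   → E = (25/3, -7)

E = (25/3, -7)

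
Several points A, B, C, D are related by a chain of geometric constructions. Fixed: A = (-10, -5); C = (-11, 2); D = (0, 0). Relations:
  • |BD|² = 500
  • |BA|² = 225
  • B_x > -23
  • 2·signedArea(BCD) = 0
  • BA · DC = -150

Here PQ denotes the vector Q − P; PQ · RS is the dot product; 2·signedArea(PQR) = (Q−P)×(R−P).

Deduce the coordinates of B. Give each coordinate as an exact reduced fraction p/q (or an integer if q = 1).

1. B_x = -22  [2·signedArea(BCD) = 0 ∩ BA · DC = -150]
2. B_y = 4  [2·signedArea(BCD) = 0 ∩ BA · DC = -150]
   → B = (-22, 4)

B = (-22, 4)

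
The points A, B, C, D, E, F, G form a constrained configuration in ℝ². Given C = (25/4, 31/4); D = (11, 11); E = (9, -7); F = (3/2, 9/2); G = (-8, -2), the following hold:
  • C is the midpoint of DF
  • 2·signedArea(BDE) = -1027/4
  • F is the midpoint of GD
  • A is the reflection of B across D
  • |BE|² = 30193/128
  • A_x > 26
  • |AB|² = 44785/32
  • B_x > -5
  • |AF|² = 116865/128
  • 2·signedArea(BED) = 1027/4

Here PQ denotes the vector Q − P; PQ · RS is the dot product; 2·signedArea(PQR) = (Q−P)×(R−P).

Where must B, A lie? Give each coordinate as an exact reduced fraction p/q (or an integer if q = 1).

1. B_x = -71/16  [line 18·x + -2·y + 323/4 = 0 ∩ |BE|² = 30193/128]
2. B_y = 7/16  [line 18·x + -2·y + 323/4 = 0 ∩ |BE|² = 30193/128]
   → B = (-71/16, 7/16)
3. A_x = 423/16  [A is the reflection of B across D]
4. A_y = 345/16  [A is the reflection of B across D]
   → A = (423/16, 345/16)

A = (423/16, 345/16)
B = (-71/16, 7/16)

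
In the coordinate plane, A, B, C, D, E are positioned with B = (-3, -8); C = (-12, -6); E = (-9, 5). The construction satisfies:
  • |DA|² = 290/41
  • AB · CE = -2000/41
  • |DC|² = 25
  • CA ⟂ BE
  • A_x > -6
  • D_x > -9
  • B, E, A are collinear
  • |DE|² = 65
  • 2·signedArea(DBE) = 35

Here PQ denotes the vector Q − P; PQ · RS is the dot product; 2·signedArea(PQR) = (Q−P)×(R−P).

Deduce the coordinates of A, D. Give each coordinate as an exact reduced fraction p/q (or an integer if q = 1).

1. A_x = -219/41  [B, E, A are collinear ∩ CA ⟂ BE]
2. A_y = -120/41  [B, E, A are collinear ∩ CA ⟂ BE]
   → A = (-219/41, -120/41)
3. D_x = -8  [line -13·x + -6·y + -122 = 0 ∩ |DE|² = 65]
4. D_y = -3  [line -13·x + -6·y + -122 = 0 ∩ |DE|² = 65]
   → D = (-8, -3)

A = (-219/41, -120/41)
D = (-8, -3)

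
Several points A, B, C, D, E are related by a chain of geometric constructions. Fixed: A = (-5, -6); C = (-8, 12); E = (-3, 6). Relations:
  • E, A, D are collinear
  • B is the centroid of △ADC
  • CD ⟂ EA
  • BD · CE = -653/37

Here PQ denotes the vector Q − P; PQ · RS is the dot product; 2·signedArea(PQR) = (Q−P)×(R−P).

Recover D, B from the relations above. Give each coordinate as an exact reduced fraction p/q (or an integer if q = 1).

1. D_x = -80/37  [E, A, D are collinear ∩ CD ⟂ EA]
2. D_y = 408/37  [E, A, D are collinear ∩ CD ⟂ EA]
   → D = (-80/37, 408/37)
3. B_x = -187/37  [B is the centroid of △ADC]
4. B_y = 210/37  [B is the centroid of △ADC]
   → B = (-187/37, 210/37)

B = (-187/37, 210/37)
D = (-80/37, 408/37)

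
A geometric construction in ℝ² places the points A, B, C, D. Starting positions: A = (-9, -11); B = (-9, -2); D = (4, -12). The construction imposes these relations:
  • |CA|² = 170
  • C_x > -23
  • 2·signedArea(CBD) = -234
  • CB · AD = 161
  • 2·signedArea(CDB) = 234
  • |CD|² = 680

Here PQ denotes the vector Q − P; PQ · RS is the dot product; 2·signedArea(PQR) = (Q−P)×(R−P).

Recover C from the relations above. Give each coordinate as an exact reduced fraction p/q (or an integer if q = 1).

C = (-22, -10)

1. C_x = -22  [2·signedArea(CBD) = -234 ∩ CB · AD = 161]
2. C_y = -10  [2·signedArea(CBD) = -234 ∩ CB · AD = 161]
   → C = (-22, -10)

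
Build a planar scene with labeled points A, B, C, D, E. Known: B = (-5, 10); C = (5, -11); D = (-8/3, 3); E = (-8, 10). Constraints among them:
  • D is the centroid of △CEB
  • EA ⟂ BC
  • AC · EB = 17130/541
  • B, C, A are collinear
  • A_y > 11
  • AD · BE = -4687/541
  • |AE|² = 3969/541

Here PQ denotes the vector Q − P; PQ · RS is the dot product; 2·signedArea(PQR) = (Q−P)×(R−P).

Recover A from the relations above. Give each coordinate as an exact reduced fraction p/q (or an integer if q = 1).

A = (-3005/541, 6040/541)

1. A_x = -3005/541  [B, C, A are collinear ∩ EA ⟂ BC]
2. A_y = 6040/541  [B, C, A are collinear ∩ EA ⟂ BC]
   → A = (-3005/541, 6040/541)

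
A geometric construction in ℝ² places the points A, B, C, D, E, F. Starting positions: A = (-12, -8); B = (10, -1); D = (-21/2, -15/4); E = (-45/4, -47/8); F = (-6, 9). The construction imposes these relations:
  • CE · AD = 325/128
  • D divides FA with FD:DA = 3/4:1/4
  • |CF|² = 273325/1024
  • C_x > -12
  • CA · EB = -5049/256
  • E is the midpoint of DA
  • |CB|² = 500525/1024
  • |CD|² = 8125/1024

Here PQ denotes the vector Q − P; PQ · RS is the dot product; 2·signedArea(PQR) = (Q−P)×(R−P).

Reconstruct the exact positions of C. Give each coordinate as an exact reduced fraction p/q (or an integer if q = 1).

1. C_x = -183/16  [CE · AD = 325/128 ∩ CA · EB = -5049/256]
2. C_y = -205/32  [CE · AD = 325/128 ∩ CA · EB = -5049/256]
   → C = (-183/16, -205/32)

C = (-183/16, -205/32)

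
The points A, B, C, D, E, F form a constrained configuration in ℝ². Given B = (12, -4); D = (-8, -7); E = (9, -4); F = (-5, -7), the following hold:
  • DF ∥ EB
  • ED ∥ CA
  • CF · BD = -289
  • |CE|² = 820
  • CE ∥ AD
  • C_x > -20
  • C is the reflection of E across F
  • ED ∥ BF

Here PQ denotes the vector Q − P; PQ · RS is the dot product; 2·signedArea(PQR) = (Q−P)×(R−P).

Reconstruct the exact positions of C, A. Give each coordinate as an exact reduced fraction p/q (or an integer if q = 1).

1. C_x = -19  [C is the reflection of E across F]
2. C_y = -10  [C is the reflection of E across F]
   → C = (-19, -10)
3. A_x = -36  [CE ∥ AD ∩ ED ∥ CA]
4. A_y = -13  [CE ∥ AD ∩ ED ∥ CA]
   → A = (-36, -13)

A = (-36, -13)
C = (-19, -10)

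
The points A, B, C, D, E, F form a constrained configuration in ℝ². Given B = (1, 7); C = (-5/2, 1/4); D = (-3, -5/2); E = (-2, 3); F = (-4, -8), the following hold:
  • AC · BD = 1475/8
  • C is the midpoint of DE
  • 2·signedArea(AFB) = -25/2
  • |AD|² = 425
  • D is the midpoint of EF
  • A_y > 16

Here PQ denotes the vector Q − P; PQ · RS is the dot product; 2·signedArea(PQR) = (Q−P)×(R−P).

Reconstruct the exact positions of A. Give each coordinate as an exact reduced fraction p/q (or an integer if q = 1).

A = (5, 33/2)

1. A_x = 5  [2·signedArea(AFB) = -25/2 ∩ AC · BD = 1475/8]
2. A_y = 33/2  [2·signedArea(AFB) = -25/2 ∩ AC · BD = 1475/8]
   → A = (5, 33/2)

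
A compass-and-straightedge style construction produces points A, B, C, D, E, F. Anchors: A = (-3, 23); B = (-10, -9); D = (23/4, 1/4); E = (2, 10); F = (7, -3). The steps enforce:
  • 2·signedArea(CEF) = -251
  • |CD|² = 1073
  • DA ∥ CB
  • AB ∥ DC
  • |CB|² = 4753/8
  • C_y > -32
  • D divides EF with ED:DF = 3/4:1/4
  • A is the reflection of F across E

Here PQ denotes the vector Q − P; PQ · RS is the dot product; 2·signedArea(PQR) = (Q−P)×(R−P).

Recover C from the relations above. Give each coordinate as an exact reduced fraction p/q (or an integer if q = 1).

C = (-5/4, -127/4)

1. C_x = -5/4  [DA ∥ CB ∩ AB ∥ DC]
2. C_y = -127/4  [DA ∥ CB ∩ AB ∥ DC]
   → C = (-5/4, -127/4)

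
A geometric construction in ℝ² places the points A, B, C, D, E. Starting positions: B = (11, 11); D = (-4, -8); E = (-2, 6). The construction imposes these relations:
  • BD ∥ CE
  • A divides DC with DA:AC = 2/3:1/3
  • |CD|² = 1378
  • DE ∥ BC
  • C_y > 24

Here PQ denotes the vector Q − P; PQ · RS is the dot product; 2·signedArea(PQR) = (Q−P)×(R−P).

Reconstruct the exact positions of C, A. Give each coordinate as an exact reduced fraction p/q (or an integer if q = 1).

1. C_x = 13  [BD ∥ CE ∩ DE ∥ BC]
2. C_y = 25  [BD ∥ CE ∩ DE ∥ BC]
   → C = (13, 25)
3. A_x = 22/3  [A divides DC with DA:AC = 2/3:1/3]
4. A_y = 14  [A divides DC with DA:AC = 2/3:1/3]
   → A = (22/3, 14)

A = (22/3, 14)
C = (13, 25)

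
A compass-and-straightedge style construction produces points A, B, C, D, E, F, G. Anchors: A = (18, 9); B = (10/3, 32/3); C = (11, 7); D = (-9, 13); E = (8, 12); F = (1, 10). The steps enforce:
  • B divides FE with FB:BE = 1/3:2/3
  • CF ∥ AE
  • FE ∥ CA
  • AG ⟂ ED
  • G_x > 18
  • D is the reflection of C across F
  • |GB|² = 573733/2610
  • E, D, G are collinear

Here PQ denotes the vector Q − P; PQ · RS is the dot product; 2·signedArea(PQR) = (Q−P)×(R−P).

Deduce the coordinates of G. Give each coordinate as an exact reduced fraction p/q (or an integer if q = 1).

1. G_x = 5261/290  [E, D, G are collinear ∩ AG ⟂ ED]
2. G_y = 3307/290  [E, D, G are collinear ∩ AG ⟂ ED]
   → G = (5261/290, 3307/290)

G = (5261/290, 3307/290)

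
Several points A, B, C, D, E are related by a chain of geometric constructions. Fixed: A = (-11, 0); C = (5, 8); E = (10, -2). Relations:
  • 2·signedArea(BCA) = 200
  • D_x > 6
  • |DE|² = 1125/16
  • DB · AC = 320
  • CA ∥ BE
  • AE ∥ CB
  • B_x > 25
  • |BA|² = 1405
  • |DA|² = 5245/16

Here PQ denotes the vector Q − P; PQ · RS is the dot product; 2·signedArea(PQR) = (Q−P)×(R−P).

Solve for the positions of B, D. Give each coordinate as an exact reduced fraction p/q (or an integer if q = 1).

1. B_x = 26  [CA ∥ BE ∩ AE ∥ CB]
2. B_y = 6  [CA ∥ BE ∩ AE ∥ CB]
   → B = (26, 6)
3. D_x = 25/4  [line -16·x + -8·y + 144 = 0 ∩ |DA|² = 5245/16]
4. D_y = 11/2  [line -16·x + -8·y + 144 = 0 ∩ |DA|² = 5245/16]
   → D = (25/4, 11/2)

B = (26, 6)
D = (25/4, 11/2)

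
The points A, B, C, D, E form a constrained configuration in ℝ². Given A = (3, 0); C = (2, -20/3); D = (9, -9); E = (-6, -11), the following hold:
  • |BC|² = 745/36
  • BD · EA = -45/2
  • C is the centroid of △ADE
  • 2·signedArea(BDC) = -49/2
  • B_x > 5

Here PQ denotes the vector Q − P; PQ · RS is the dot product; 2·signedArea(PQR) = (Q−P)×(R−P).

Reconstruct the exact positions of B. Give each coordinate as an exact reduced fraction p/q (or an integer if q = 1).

B = (6, -9/2)

1. B_x = 6  [BD · EA = -45/2 ∩ 2·signedArea(BDC) = -49/2]
2. B_y = -9/2  [BD · EA = -45/2 ∩ 2·signedArea(BDC) = -49/2]
   → B = (6, -9/2)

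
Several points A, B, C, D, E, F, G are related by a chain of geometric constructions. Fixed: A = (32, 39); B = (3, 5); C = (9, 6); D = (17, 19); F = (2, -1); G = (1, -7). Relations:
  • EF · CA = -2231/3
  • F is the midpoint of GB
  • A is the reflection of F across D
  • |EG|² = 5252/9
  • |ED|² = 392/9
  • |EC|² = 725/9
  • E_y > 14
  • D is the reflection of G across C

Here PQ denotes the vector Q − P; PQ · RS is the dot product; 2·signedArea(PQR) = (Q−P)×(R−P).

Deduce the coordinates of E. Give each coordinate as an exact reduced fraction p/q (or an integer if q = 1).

1. E_x = 37/3  [line -23·x + -33·y + 2270/3 = 0 ∩ |EC|² = 725/9]
2. E_y = 43/3  [line -23·x + -33·y + 2270/3 = 0 ∩ |EC|² = 725/9]
   → E = (37/3, 43/3)

E = (37/3, 43/3)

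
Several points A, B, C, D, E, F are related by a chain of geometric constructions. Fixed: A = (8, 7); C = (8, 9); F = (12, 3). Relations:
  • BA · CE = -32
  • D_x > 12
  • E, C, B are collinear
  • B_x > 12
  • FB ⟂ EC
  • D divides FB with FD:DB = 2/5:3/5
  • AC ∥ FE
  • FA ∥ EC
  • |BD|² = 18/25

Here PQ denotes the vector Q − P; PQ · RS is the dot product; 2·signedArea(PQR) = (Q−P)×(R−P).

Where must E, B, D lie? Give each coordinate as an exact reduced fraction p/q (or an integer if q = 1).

B = (13, 4)
D = (62/5, 17/5)
E = (12, 5)

1. E_x = 12  [FA ∥ EC ∩ AC ∥ FE]
2. E_y = 5  [FA ∥ EC ∩ AC ∥ FE]
   → E = (12, 5)
3. B_x = 13  [E, C, B are collinear ∩ FB ⟂ EC]
4. B_y = 4  [E, C, B are collinear ∩ FB ⟂ EC]
   → B = (13, 4)
5. D_x = 62/5  [D divides FB with FD:DB = 2/5:3/5]
6. D_y = 17/5  [D divides FB with FD:DB = 2/5:3/5]
   → D = (62/5, 17/5)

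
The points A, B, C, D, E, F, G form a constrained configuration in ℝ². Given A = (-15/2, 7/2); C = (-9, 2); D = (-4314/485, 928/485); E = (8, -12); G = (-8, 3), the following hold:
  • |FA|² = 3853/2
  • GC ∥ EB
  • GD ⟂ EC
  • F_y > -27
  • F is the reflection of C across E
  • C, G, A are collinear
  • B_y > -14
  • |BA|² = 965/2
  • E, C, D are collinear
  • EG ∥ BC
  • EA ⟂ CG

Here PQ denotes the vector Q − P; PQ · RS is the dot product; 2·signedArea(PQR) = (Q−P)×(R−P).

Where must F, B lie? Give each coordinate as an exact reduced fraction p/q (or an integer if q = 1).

B = (7, -13)
F = (25, -26)

1. F_x = 25  [F is the reflection of C across E]
2. F_y = -26  [F is the reflection of C across E]
   → F = (25, -26)
3. B_x = 7  [EG ∥ BC ∩ GC ∥ EB]
4. B_y = -13  [EG ∥ BC ∩ GC ∥ EB]
   → B = (7, -13)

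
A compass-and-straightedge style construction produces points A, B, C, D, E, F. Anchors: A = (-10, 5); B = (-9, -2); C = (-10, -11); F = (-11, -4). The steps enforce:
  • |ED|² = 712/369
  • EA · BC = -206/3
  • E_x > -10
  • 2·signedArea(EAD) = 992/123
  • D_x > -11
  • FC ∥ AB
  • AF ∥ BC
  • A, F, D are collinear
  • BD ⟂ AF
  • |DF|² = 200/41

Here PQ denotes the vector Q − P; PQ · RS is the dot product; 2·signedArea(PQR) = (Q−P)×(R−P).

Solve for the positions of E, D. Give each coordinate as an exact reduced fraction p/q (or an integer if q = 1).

D = (-441/41, -74/41)
E = (-29/3, -8/3)

1. D_x = -441/41  [A, F, D are collinear ∩ BD ⟂ AF]
2. D_y = -74/41  [A, F, D are collinear ∩ BD ⟂ AF]
   → D = (-441/41, -74/41)
3. E_x = -29/3  [2·signedArea(EAD) = 992/123 ∩ EA · BC = -206/3]
4. E_y = -8/3  [2·signedArea(EAD) = 992/123 ∩ EA · BC = -206/3]
   → E = (-29/3, -8/3)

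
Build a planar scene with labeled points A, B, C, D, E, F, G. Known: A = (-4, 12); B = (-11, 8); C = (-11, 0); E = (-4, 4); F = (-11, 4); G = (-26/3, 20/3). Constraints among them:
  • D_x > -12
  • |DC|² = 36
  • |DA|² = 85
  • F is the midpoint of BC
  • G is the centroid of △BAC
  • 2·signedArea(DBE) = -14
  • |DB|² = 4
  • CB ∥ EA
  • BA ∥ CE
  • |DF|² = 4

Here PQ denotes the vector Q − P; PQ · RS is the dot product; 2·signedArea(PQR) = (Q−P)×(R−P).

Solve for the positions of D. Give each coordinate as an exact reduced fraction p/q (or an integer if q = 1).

D = (-11, 6)

1. D_x = -11  [line 4·x + 7·y + 2 = 0 ∩ |DB|² = 4]
2. D_y = 6  [line 4·x + 7·y + 2 = 0 ∩ |DB|² = 4]
   → D = (-11, 6)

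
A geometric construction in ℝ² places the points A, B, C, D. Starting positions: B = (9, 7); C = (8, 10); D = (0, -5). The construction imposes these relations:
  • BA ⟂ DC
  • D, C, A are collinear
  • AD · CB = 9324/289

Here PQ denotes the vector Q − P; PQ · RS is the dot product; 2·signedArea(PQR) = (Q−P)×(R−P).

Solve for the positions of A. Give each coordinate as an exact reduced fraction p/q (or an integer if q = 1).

A = (2016/289, 2335/289)

1. A_x = 2016/289  [D, C, A are collinear ∩ BA ⟂ DC]
2. A_y = 2335/289  [D, C, A are collinear ∩ BA ⟂ DC]
   → A = (2016/289, 2335/289)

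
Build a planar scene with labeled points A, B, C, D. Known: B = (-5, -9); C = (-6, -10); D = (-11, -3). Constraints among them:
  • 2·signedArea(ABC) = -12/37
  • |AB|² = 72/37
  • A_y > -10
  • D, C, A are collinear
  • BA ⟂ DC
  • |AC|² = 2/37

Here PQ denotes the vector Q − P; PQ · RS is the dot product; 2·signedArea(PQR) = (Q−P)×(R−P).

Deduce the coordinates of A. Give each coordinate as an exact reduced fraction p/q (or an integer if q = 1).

A = (-227/37, -363/37)

1. A_x = -227/37  [D, C, A are collinear ∩ BA ⟂ DC]
2. A_y = -363/37  [D, C, A are collinear ∩ BA ⟂ DC]
   → A = (-227/37, -363/37)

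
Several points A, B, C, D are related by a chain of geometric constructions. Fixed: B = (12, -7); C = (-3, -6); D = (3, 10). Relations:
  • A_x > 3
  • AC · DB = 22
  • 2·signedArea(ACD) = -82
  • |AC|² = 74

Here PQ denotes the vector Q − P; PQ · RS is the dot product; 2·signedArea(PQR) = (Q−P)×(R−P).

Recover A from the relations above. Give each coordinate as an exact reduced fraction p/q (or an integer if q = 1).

A = (4, -1)

1. A_x = 4  [2·signedArea(ACD) = -82 ∩ AC · DB = 22]
2. A_y = -1  [2·signedArea(ACD) = -82 ∩ AC · DB = 22]
   → A = (4, -1)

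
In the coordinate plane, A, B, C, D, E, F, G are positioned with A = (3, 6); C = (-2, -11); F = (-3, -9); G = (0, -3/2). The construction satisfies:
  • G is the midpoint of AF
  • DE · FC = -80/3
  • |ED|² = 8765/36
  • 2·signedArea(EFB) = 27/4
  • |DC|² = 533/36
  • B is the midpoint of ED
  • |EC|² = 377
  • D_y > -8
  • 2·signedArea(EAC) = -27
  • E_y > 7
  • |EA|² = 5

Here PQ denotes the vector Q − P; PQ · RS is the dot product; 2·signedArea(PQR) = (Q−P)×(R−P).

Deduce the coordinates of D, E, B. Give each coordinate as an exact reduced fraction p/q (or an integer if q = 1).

1. E_x = 2  [line 17·x + -5·y + 6 = 0 ∩ |EA|² = 5]
2. E_y = 8  [line 17·x + -5·y + 6 = 0 ∩ |EA|² = 5]
   → E = (2, 8)
3. D_x = -5/3  [line -1·x + 2·y + 38/3 = 0 ∩ |DC|² = 533/36]
4. D_y = -43/6  [line -1·x + 2·y + 38/3 = 0 ∩ |DC|² = 533/36]
   → D = (-5/3, -43/6)
5. B_x = 1/6  [B is the midpoint of ED]
6. B_y = 5/12  [B is the midpoint of ED]
   → B = (1/6, 5/12)

B = (1/6, 5/12)
D = (-5/3, -43/6)
E = (2, 8)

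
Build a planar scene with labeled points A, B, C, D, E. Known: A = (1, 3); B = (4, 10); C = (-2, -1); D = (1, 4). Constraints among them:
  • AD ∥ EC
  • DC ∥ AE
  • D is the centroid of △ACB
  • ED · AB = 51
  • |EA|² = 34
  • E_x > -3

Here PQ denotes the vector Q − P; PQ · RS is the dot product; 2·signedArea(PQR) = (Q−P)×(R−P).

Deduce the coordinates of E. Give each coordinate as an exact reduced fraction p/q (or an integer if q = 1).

1. E_x = -2  [AD ∥ EC ∩ DC ∥ AE]
2. E_y = -2  [AD ∥ EC ∩ DC ∥ AE]
   → E = (-2, -2)

E = (-2, -2)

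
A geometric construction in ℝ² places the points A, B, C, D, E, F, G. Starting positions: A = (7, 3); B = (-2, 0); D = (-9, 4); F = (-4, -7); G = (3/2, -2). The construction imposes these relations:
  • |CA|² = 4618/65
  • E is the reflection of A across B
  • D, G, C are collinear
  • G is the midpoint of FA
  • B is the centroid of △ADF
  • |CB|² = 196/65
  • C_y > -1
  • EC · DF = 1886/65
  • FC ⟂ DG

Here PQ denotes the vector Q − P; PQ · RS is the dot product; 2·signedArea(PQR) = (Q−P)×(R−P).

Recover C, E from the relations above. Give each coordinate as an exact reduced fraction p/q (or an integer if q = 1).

1. C_x = -32/65  [D, G, C are collinear ∩ FC ⟂ DG]
2. C_y = -56/65  [D, G, C are collinear ∩ FC ⟂ DG]
   → C = (-32/65, -56/65)
3. E_x = -11  [E is the reflection of A across B]
4. E_y = -3  [E is the reflection of A across B]
   → E = (-11, -3)

C = (-32/65, -56/65)
E = (-11, -3)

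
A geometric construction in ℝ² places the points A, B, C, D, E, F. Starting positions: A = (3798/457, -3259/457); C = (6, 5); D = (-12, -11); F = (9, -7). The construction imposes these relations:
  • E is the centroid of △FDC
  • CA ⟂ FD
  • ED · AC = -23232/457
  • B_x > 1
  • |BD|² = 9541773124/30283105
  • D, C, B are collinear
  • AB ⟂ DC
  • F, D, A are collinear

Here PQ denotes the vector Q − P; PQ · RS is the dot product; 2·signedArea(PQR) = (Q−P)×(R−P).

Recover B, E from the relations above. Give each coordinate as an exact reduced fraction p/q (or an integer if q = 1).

1. B_x = 83958/66265  [D, C, B are collinear ∩ AB ⟂ DC]
2. B_y = 52541/66265  [D, C, B are collinear ∩ AB ⟂ DC]
   → B = (83958/66265, 52541/66265)
3. E_x = 1  [E is the centroid of △FDC]
4. E_y = -13/3  [E is the centroid of △FDC]
   → E = (1, -13/3)

B = (83958/66265, 52541/66265)
E = (1, -13/3)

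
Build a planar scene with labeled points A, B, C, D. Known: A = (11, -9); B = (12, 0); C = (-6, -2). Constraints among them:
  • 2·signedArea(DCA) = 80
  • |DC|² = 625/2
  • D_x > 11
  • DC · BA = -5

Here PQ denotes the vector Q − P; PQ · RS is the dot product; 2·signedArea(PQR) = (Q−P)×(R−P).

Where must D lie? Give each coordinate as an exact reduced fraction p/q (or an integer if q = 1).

D = (23/2, -9/2)

1. D_x = 23/2  [2·signedArea(DCA) = 80 ∩ DC · BA = -5]
2. D_y = -9/2  [2·signedArea(DCA) = 80 ∩ DC · BA = -5]
   → D = (23/2, -9/2)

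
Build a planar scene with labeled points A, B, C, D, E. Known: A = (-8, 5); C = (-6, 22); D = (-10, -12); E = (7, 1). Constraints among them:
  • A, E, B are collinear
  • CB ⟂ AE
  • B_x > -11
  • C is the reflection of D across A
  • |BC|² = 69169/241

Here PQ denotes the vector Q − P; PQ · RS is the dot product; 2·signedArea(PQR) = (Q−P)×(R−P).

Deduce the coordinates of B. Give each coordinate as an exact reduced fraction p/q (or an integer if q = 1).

B = (-2498/241, 1357/241)

1. B_x = -2498/241  [A, E, B are collinear ∩ CB ⟂ AE]
2. B_y = 1357/241  [A, E, B are collinear ∩ CB ⟂ AE]
   → B = (-2498/241, 1357/241)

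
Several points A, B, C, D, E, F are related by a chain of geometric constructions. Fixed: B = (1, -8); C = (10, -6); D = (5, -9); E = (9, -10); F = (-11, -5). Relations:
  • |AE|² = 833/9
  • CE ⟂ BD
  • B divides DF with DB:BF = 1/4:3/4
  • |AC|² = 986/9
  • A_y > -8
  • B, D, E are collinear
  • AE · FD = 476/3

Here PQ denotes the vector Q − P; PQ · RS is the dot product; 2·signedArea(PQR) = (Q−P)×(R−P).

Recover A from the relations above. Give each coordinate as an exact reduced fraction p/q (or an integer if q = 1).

1. A_x = -1/3  [line -16·x + 4·y + 76/3 = 0 ∩ |AE|² = 833/9]
2. A_y = -23/3  [line -16·x + 4·y + 76/3 = 0 ∩ |AE|² = 833/9]
   → A = (-1/3, -23/3)

A = (-1/3, -23/3)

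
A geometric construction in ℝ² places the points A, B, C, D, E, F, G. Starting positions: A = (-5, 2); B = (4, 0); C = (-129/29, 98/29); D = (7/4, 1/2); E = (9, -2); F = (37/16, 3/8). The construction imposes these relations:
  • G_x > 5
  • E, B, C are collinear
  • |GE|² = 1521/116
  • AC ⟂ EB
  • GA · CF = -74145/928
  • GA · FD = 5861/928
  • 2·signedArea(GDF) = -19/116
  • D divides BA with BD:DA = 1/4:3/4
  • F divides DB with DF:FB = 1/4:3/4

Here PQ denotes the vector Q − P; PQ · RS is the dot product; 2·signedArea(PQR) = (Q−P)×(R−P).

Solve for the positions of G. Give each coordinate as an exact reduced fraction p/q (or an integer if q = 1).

G = (327/58, -19/29)

1. G_x = 327/58  [GA · FD = 5861/928 ∩ GA · CF = -74145/928]
2. G_y = -19/29  [GA · FD = 5861/928 ∩ GA · CF = -74145/928]
   → G = (327/58, -19/29)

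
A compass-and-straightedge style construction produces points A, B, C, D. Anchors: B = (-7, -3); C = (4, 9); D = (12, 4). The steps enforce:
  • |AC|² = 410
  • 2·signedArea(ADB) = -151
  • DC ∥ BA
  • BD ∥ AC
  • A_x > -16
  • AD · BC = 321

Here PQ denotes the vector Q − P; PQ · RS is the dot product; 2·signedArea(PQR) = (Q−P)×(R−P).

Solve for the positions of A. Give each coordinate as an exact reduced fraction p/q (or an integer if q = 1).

1. A_x = -15  [BD ∥ AC ∩ DC ∥ BA]
2. A_y = 2  [BD ∥ AC ∩ DC ∥ BA]
   → A = (-15, 2)

A = (-15, 2)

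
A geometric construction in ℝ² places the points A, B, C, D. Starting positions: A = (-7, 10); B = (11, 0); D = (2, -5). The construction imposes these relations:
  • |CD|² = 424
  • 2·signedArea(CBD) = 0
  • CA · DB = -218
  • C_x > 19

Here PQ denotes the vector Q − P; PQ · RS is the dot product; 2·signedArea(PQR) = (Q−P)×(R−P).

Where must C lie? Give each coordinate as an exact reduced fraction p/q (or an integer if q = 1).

1. C_x = 20  [2·signedArea(CBD) = 0 ∩ CA · DB = -218]
2. C_y = 5  [2·signedArea(CBD) = 0 ∩ CA · DB = -218]
   → C = (20, 5)

C = (20, 5)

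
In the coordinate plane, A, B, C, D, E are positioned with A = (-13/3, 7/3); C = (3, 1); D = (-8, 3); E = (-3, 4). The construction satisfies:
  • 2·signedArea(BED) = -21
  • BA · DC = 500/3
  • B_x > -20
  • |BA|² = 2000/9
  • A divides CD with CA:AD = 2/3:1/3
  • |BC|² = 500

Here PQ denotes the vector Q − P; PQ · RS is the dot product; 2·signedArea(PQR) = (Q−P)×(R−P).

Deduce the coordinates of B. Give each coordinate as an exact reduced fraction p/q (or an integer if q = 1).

1. B_x = -19  [BA · DC = 500/3 ∩ 2·signedArea(BED) = -21]
2. B_y = 5  [BA · DC = 500/3 ∩ 2·signedArea(BED) = -21]
   → B = (-19, 5)

B = (-19, 5)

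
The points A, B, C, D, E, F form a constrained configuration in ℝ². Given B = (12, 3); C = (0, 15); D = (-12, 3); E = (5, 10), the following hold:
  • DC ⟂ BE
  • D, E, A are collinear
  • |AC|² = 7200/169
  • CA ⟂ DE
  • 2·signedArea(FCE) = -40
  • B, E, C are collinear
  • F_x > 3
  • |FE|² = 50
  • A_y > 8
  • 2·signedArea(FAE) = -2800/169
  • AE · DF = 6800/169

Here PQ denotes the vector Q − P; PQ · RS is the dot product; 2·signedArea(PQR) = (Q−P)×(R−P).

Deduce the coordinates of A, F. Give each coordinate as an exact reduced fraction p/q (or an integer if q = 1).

1. A_x = 420/169  [D, E, A are collinear ∩ CA ⟂ DE]
2. A_y = 1515/169  [D, E, A are collinear ∩ CA ⟂ DE]
   → A = (420/169, 1515/169)
3. F_x = 4  [2·signedArea(FCE) = -40 ∩ AE · DF = 6800/169]
4. F_y = 3  [2·signedArea(FCE) = -40 ∩ AE · DF = 6800/169]
   → F = (4, 3)

A = (420/169, 1515/169)
F = (4, 3)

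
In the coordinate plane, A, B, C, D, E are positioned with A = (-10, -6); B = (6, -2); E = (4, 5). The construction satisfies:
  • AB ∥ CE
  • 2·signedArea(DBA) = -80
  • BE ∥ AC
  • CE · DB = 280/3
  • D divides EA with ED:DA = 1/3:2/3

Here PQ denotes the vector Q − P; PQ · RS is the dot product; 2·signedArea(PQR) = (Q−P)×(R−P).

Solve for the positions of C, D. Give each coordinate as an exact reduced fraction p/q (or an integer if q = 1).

C = (-12, 1)
D = (-2/3, 4/3)

1. C_x = -12  [AB ∥ CE ∩ BE ∥ AC]
2. C_y = 1  [AB ∥ CE ∩ BE ∥ AC]
   → C = (-12, 1)
3. D_x = -2/3  [D divides EA with ED:DA = 1/3:2/3]
4. D_y = 4/3  [D divides EA with ED:DA = 1/3:2/3]
   → D = (-2/3, 4/3)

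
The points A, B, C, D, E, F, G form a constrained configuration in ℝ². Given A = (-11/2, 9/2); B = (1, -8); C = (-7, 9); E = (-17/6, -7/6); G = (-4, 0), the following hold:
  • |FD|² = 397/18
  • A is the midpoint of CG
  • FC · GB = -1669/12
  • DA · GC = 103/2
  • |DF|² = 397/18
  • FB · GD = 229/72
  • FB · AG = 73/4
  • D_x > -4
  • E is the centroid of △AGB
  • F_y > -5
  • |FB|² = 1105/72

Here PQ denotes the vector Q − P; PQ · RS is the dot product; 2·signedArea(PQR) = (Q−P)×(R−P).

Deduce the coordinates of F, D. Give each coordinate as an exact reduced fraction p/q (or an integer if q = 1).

D = (-37/12, -5/12)
F = (-11/12, -55/12)

1. F_x = -11/12  [FB · AG = 73/4 ∩ FC · GB = -1669/12]
2. F_y = -55/12  [FB · AG = 73/4 ∩ FC · GB = -1669/12]
   → F = (-11/12, -55/12)
3. D_x = -37/12  [DA · GC = 103/2 ∩ FB · GD = 229/72]
4. D_y = -5/12  [DA · GC = 103/2 ∩ FB · GD = 229/72]
   → D = (-37/12, -5/12)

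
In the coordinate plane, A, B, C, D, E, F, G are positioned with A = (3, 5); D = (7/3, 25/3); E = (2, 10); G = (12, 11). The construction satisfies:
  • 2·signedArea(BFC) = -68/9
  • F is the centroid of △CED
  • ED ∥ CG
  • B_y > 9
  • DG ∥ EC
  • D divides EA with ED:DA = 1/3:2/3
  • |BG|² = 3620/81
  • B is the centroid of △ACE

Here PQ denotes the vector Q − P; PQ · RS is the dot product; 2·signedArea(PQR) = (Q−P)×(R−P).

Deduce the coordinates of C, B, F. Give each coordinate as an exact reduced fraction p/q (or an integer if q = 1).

B = (50/9, 83/9)
C = (35/3, 38/3)
F = (16/3, 31/3)

1. C_x = 35/3  [ED ∥ CG ∩ DG ∥ EC]
2. C_y = 38/3  [ED ∥ CG ∩ DG ∥ EC]
   → C = (35/3, 38/3)
3. B_x = 50/9  [B is the centroid of △ACE]
4. B_y = 83/9  [B is the centroid of △ACE]
   → B = (50/9, 83/9)
5. F_x = 16/3  [F is the centroid of △CED]
6. F_y = 31/3  [F is the centroid of △CED]
   → F = (16/3, 31/3)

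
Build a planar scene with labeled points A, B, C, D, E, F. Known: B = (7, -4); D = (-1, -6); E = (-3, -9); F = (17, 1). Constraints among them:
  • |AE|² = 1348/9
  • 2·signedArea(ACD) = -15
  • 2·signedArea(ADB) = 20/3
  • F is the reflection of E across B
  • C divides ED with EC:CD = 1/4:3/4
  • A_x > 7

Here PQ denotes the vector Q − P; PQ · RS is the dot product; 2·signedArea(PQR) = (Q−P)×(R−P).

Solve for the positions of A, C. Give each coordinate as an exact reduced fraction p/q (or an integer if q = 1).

A = (23/3, -3)
C = (-5/2, -33/4)

1. A_x = 23/3  [line -2·x + 8·y + 118/3 = 0 ∩ |AE|² = 1348/9]
2. A_y = -3  [line -2·x + 8·y + 118/3 = 0 ∩ |AE|² = 1348/9]
   → A = (23/3, -3)
3. C_x = -5/2  [C divides ED with EC:CD = 1/4:3/4]
4. C_y = -33/4  [C divides ED with EC:CD = 1/4:3/4]
   → C = (-5/2, -33/4)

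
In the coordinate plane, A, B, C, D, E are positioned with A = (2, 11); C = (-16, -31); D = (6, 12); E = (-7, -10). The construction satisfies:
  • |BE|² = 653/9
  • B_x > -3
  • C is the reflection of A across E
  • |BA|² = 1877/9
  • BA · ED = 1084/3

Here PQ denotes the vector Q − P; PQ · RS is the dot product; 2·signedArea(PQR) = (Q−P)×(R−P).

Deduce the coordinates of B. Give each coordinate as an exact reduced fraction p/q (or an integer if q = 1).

1. B_x = -8/3  [line -13·x + -22·y + -280/3 = 0 ∩ |BE|² = 653/9]
2. B_y = -8/3  [line -13·x + -22·y + -280/3 = 0 ∩ |BE|² = 653/9]
   → B = (-8/3, -8/3)

B = (-8/3, -8/3)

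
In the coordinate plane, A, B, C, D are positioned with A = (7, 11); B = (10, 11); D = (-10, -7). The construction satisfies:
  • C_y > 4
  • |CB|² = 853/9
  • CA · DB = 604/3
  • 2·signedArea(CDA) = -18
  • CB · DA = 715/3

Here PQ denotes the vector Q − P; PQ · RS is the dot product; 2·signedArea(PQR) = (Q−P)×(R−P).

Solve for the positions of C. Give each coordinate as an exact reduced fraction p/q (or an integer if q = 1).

C = (7/3, 5)

1. C_x = 7/3  [CA · DB = 604/3 ∩ CB · DA = 715/3]
2. C_y = 5  [CA · DB = 604/3 ∩ CB · DA = 715/3]
   → C = (7/3, 5)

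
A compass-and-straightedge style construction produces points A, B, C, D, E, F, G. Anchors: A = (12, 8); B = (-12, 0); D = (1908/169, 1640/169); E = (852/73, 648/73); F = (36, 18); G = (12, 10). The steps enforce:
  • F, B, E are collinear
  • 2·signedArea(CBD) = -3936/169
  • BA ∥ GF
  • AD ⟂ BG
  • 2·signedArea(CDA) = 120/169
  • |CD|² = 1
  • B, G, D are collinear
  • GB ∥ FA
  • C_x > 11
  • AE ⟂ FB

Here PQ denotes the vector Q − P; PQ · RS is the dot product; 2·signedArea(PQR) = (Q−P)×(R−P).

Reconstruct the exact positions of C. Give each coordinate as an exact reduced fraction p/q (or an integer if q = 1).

C = (12, 9)

1. C_x = 12  [2·signedArea(CDA) = 120/169 ∩ 2·signedArea(CBD) = -3936/169]
2. C_y = 9  [2·signedArea(CDA) = 120/169 ∩ 2·signedArea(CBD) = -3936/169]
   → C = (12, 9)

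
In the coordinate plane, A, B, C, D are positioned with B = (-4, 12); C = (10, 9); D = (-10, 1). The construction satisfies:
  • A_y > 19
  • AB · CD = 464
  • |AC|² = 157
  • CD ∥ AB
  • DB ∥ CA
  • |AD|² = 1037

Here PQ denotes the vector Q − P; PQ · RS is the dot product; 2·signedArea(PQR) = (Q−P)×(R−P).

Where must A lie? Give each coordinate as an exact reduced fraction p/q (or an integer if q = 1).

A = (16, 20)

1. A_x = 16  [CD ∥ AB ∩ DB ∥ CA]
2. A_y = 20  [CD ∥ AB ∩ DB ∥ CA]
   → A = (16, 20)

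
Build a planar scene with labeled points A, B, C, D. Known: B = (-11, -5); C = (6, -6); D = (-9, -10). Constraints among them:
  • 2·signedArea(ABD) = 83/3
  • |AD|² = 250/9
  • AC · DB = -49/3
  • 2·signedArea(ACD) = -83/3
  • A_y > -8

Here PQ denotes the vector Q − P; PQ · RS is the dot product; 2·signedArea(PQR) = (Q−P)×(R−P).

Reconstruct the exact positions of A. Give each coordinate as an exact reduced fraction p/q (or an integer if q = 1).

A = (-14/3, -7)

1. A_x = -14/3  [2·signedArea(ACD) = -83/3 ∩ 2·signedArea(ABD) = 83/3]
2. A_y = -7  [2·signedArea(ACD) = -83/3 ∩ 2·signedArea(ABD) = 83/3]
   → A = (-14/3, -7)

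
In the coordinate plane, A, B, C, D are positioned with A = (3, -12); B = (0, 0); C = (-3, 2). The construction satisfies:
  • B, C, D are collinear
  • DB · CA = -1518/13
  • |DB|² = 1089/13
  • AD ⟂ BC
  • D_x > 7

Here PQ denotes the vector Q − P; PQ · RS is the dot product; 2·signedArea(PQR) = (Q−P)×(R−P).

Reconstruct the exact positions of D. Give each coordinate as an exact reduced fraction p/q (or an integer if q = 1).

1. D_x = 99/13  [B, C, D are collinear ∩ AD ⟂ BC]
2. D_y = -66/13  [B, C, D are collinear ∩ AD ⟂ BC]
   → D = (99/13, -66/13)

D = (99/13, -66/13)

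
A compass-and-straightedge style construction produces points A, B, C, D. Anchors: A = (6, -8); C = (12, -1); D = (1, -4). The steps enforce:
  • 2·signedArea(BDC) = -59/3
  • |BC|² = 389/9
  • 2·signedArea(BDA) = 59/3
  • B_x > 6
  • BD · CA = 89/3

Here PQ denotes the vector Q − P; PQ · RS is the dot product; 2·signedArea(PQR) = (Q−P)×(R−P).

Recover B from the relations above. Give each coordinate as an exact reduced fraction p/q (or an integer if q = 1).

B = (19/3, -13/3)

1. B_x = 19/3  [2·signedArea(BDA) = 59/3 ∩ BD · CA = 89/3]
2. B_y = -13/3  [2·signedArea(BDA) = 59/3 ∩ BD · CA = 89/3]
   → B = (19/3, -13/3)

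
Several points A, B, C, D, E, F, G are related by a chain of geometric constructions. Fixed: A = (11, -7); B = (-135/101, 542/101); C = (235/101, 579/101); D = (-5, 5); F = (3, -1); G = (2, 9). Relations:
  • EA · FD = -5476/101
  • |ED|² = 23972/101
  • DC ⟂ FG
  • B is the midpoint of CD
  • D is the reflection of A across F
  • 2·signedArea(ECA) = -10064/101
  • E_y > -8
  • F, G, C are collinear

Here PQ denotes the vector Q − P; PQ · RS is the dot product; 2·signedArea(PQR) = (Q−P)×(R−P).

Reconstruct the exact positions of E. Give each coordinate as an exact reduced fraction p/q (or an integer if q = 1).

1. E_x = 371/101  [EA · FD = -5476/101 ∩ 2·signedArea(ECA) = -10064/101]
2. E_y = -781/101  [EA · FD = -5476/101 ∩ 2·signedArea(ECA) = -10064/101]
   → E = (371/101, -781/101)

E = (371/101, -781/101)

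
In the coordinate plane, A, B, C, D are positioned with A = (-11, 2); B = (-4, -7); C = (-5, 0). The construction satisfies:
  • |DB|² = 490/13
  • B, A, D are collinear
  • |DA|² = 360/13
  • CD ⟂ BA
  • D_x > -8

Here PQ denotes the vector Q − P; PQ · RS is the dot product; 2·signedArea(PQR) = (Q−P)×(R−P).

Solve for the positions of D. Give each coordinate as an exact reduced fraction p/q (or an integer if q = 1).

D = (-101/13, -28/13)

1. D_x = -101/13  [B, A, D are collinear ∩ CD ⟂ BA]
2. D_y = -28/13  [B, A, D are collinear ∩ CD ⟂ BA]
   → D = (-101/13, -28/13)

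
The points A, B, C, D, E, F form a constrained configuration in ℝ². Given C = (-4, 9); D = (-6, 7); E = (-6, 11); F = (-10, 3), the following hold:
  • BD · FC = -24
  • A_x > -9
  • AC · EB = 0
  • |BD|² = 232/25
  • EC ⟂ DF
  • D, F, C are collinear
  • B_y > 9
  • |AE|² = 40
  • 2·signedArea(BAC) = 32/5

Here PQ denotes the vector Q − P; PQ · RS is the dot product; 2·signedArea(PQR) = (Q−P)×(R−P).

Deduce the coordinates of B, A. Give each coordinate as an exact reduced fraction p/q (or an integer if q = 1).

1. B_x = -24/5  [line -6·x + -6·y + 30 = 0 ∩ |BD|² = 232/25]
2. B_y = 49/5  [line -6·x + -6·y + 30 = 0 ∩ |BD|² = 232/25]
   → B = (-24/5, 49/5)
3. A_x = -8  [2·signedArea(BAC) = 32/5 ∩ AC · EB = 0]
4. A_y = 5  [2·signedArea(BAC) = 32/5 ∩ AC · EB = 0]
   → A = (-8, 5)

A = (-8, 5)
B = (-24/5, 49/5)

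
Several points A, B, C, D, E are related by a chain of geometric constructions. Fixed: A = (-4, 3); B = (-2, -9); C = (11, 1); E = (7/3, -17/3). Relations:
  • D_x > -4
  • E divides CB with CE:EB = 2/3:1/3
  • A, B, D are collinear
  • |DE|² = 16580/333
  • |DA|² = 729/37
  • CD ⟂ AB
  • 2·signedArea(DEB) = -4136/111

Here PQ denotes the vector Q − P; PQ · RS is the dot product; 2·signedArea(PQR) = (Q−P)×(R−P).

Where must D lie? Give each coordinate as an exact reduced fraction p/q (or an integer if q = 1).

1. D_x = -121/37  [A, B, D are collinear ∩ CD ⟂ AB]
2. D_y = -51/37  [A, B, D are collinear ∩ CD ⟂ AB]
   → D = (-121/37, -51/37)

D = (-121/37, -51/37)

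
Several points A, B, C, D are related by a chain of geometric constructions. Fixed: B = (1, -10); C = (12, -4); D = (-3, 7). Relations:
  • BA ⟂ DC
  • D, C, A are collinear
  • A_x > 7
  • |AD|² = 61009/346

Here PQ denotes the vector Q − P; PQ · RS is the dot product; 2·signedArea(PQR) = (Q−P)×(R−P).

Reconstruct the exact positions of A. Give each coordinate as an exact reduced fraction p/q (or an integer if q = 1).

1. A_x = 2667/346  [D, C, A are collinear ∩ BA ⟂ DC]
2. A_y = -295/346  [D, C, A are collinear ∩ BA ⟂ DC]
   → A = (2667/346, -295/346)

A = (2667/346, -295/346)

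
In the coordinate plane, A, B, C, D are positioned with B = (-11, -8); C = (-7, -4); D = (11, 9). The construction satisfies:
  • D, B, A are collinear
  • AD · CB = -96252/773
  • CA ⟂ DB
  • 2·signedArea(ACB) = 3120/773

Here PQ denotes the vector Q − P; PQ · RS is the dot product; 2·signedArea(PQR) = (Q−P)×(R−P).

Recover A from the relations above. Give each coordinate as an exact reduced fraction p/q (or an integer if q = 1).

1. A_x = -5071/773  [D, B, A are collinear ∩ CA ⟂ DB]
2. A_y = -3532/773  [D, B, A are collinear ∩ CA ⟂ DB]
   → A = (-5071/773, -3532/773)

A = (-5071/773, -3532/773)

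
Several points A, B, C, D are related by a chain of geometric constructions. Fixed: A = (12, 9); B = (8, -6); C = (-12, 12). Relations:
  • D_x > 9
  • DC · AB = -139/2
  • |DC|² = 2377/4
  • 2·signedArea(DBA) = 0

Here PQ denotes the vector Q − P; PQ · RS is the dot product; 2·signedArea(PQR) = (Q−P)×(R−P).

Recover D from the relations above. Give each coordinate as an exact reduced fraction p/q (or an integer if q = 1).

1. D_x = 10  [2·signedArea(DBA) = 0 ∩ DC · AB = -139/2]
2. D_y = 3/2  [2·signedArea(DBA) = 0 ∩ DC · AB = -139/2]
   → D = (10, 3/2)

D = (10, 3/2)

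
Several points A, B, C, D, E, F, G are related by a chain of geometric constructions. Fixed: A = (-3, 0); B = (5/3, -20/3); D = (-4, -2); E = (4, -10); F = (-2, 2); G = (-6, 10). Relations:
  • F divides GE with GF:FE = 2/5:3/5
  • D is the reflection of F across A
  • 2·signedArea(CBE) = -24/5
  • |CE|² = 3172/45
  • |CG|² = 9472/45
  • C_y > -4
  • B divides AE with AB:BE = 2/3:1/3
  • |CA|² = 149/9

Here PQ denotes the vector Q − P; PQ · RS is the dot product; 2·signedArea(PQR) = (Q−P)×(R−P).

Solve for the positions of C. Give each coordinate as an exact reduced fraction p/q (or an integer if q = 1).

C = (-26/15, -58/15)

1. C_x = -26/15  [line 10/3·x + 7/3·y + 74/5 = 0 ∩ |CE|² = 3172/45]
2. C_y = -58/15  [line 10/3·x + 7/3·y + 74/5 = 0 ∩ |CE|² = 3172/45]
   → C = (-26/15, -58/15)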